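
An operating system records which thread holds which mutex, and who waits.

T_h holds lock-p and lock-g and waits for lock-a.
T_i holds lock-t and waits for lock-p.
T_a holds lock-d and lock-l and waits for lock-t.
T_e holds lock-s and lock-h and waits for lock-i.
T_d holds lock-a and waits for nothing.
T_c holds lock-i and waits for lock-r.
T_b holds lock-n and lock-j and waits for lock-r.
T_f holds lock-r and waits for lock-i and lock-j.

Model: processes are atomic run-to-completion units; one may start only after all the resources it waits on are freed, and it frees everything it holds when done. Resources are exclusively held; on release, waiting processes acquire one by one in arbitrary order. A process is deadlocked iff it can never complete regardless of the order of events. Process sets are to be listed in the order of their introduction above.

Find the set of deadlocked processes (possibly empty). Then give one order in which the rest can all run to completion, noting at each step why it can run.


Deadlocked: T_e, T_c, T_b and T_f.
Key observation: the wait chain closes on itself along T_c -> T_f -> T_c; T_b is caught in further circular waits and T_e waits into the deadlock from upstream.
One completion order for the rest: T_d, T_h, T_i, T_a.
Walking it through:
  T_d: no waits; runs immediately, freeing lock-a
  T_h waits on lock-a — all released -> runs and releases lock-p and lock-g
  T_i waits on lock-p — all released -> runs and releases lock-t
  T_a waits on lock-t — all released -> runs and releases lock-d and lock-l


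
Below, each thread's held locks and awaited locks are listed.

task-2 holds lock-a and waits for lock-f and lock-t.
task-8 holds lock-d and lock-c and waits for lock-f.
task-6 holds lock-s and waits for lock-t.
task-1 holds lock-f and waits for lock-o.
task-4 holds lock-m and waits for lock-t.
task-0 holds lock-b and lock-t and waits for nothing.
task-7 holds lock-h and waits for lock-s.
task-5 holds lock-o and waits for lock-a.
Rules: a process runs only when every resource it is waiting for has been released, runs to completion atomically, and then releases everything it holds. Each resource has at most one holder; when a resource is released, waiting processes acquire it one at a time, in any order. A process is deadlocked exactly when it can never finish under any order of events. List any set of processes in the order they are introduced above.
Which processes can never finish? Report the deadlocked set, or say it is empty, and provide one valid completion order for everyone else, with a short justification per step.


Deadlocked set: task-2, task-8, task-1 and task-5.
Key observation: task-2 -> task-1 -> task-5 -> task-2 is a circular wait — nothing in it can go first; task-8 waits into the deadlock from upstream.
A valid finishing order for the others: task-0, task-4, task-6, task-7.
Step-by-step check:
  run task-0 (it waits on nothing); releases lock-b and lock-t
  task-4 waits on lock-t — all released -> runs and releases lock-m
  task-6 waits on lock-t — all released -> runs and releases lock-s
  task-7 waits on lock-s — all released -> runs and releases lock-h


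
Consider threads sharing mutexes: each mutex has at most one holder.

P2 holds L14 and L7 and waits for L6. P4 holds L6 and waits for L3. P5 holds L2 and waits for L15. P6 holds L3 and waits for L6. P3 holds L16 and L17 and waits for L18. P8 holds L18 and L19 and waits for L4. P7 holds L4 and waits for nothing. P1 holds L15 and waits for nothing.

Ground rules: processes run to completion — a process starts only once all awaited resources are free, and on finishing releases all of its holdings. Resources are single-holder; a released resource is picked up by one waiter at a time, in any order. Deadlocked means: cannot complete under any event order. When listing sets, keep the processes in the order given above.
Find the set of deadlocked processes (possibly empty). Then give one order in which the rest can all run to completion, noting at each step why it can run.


Deadlocked: P2, P4 and P6.
Key observation: the wait chain closes on itself along P4 -> P6 -> P4; P2 waits into the deadlock from upstream.
One completion order for the rest: P7, P8, P1, P3, P5.
Verifying each step:
  run P7 (it waits on nothing); releases L4
  run P8 (all its waits — L4 — are resolved); releases L18 and L19
  run P1 (it waits on nothing); releases L15
  run P3 (all its waits — L18 — are resolved); releases L16 and L17
  run P5 (all its waits — L15 — are resolved); releases L2


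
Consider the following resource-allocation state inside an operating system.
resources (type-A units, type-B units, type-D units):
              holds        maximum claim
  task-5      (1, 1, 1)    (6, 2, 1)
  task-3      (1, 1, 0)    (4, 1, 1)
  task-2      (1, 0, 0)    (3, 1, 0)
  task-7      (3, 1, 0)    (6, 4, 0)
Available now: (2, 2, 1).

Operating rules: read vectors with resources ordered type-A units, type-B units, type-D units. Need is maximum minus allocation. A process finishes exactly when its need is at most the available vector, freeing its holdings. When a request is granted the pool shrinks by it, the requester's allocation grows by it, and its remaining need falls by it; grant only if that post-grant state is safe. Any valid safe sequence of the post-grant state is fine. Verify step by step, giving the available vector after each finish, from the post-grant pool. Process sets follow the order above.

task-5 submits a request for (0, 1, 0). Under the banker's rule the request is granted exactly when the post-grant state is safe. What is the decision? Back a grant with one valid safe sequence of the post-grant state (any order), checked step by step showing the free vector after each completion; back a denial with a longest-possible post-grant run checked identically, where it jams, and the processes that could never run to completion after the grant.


DENY — the pretend-granted state is unsafe.
Key observation: after task-2, task-3 the pool peaks at (4, 2, 1), and each blocked process is short somewhere: task-5 on type-A units; task-7 on type-B units.
Pretend the grant happened; the run task-2, task-3 goes as far as possible. Check, step by step:
  pool = (2, 1, 1)
  run task-2 (needs (2, 1, 0), free (2, 1, 1)); after release of (1, 0, 0) the pool is (3, 1, 1)
  run task-3 (needs (3, 0, 1), free (3, 1, 1)); after release of (1, 1, 0) the pool is (4, 2, 1)
  blocked: task-5 wants (5, 0, 0), pool (4, 2, 1) — not enough type-A units
  blocked: task-7 wants (3, 3, 0), pool (4, 2, 1) — not enough type-B units
Processes that could never finish after the grant: task-5 and task-7.


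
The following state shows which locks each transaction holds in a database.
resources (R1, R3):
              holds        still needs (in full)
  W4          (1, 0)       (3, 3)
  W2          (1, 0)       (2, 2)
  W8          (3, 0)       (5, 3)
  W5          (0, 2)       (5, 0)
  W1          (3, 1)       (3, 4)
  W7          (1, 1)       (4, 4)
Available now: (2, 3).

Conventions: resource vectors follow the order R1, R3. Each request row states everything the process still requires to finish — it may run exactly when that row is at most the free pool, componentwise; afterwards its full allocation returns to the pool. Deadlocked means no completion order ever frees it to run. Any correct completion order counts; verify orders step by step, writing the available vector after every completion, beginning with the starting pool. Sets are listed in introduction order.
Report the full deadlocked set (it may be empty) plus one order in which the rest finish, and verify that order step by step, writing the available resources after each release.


Deadlocked: W8, W5, W1 and W7.
Key observation: after W2, W4 the pool peaks at (4, 3), and each blocked process is short somewhere: W8 on R1; W5 on R1; W1 on R3; W7 on R3.
A valid finishing order for the others: W2, W4. Check, step by step:
  pool = (2, 3)
  W2 needs (2, 2) <= (2, 3) -> finishes; pool += (1, 0) = (3, 3)
  W4 needs (3, 3) <= (3, 3) -> finishes; pool += (1, 0) = (4, 3)
The stuck group stays short no matter what:
  blocked: W8 wants (5, 3), pool (4, 3) — not enough R1
  blocked: W5 wants (5, 0), pool (4, 3) — not enough R1
  blocked: W1 wants (3, 4), pool (4, 3) — not enough R3
  blocked: W7 wants (4, 4), pool (4, 3) — not enough R3


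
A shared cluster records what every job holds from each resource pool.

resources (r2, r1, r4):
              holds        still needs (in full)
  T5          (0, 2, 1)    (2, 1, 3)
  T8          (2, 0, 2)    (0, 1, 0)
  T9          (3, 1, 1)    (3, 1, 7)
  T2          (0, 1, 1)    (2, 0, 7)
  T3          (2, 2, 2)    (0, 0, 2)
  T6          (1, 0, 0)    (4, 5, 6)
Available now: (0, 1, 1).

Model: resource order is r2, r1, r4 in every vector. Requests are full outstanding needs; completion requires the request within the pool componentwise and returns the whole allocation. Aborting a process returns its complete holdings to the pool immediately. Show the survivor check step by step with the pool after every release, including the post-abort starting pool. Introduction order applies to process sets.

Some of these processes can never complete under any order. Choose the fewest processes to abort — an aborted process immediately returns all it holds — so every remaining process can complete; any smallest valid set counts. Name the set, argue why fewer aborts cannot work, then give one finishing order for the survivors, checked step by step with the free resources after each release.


The answer: abort T9.
Key observation: no ordering could ever have run T2 before the abort of T9; with (3, 1, 1) back in the pool it fits at step 4.
Minimality: the empty abort set fails — the state is deadlocked as it stands.
One survivor order: T3, T8, T5, T2, T6. Step-by-step check (post-abort pool first):
  pool = (3, 2, 2)
  T3 needs (0, 0, 2) <= (3, 2, 2) -> finishes; pool += (2, 2, 2) = (5, 4, 4)
  T8 needs (0, 1, 0) <= (5, 4, 4) -> finishes; pool += (2, 0, 2) = (7, 4, 6)
  T5 needs (2, 1, 3) <= (7, 4, 6) -> finishes; pool += (0, 2, 1) = (7, 6, 7)
  T2 needs (2, 0, 7) <= (7, 6, 7) -> finishes; pool += (0, 1, 1) = (7, 7, 8)
  T6 needs (4, 5, 6) <= (7, 7, 8) -> finishes; pool += (1, 0, 0) = (8, 7, 8)


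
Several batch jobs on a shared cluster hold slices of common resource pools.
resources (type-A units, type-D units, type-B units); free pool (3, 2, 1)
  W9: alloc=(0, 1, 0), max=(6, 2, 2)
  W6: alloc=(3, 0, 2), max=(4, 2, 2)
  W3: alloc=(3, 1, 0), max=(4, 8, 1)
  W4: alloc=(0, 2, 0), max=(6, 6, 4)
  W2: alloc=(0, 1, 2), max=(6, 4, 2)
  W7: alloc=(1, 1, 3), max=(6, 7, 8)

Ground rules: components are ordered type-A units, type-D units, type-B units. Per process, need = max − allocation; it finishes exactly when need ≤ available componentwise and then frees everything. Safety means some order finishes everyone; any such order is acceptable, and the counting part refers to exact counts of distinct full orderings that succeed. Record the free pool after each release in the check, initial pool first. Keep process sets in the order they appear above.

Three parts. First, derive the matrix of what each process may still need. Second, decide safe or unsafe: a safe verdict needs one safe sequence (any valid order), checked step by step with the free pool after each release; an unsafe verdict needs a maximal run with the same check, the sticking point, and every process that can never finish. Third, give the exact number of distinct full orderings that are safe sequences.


(1) Need matrix, components ordered type-A units, type-D units, type-B units:
  W9: (6, 1, 2)
  W6: (1, 2, 0)
  W3: (1, 7, 1)
  W4: (6, 4, 4)
  W2: (6, 3, 0)
  W7: (5, 6, 5)
(2) SAFE, for example via the order W6, W9, W2, W4, W7, W3.
Key observation: at W6 the run first touches a limit — (1, 2, 0) against (3, 2, 1), exact on a resource it actually requests.
Check, step by step:
  pool = (3, 2, 1)
  W6: need (1, 2, 0) fits (3, 2, 1); releases (3, 0, 2), pool now (6, 2, 3)
  W9: need (6, 1, 2) fits (6, 2, 3); releases (0, 1, 0), pool now (6, 3, 3)
  W2: need (6, 3, 0) fits (6, 3, 3); releases (0, 1, 2), pool now (6, 4, 5)
  W4: need (6, 4, 4) fits (6, 4, 5); releases (0, 2, 0), pool now (6, 6, 5)
  W7: need (5, 6, 5) fits (6, 6, 5); releases (1, 1, 3), pool now (7, 7, 8)
  W3: need (1, 7, 1) fits (7, 7, 8); releases (3, 1, 0), pool now (10, 8, 8)
(3) The exact count: 1 of the possible complete orderings is a safe sequence.


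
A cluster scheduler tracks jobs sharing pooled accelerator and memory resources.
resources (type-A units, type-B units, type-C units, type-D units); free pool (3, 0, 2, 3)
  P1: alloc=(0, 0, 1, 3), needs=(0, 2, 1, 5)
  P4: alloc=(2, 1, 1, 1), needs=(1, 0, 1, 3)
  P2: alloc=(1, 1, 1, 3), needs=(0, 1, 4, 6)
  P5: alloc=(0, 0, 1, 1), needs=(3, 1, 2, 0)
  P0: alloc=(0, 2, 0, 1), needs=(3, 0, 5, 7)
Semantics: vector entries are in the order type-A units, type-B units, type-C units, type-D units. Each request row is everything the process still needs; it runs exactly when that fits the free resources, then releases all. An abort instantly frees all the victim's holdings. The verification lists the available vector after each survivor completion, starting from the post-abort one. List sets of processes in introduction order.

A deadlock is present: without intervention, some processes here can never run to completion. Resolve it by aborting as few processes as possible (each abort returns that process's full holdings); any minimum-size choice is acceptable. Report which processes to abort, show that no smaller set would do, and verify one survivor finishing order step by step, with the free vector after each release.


The answer: abort P2.
Key observation: before aborting P2, P0 was permanently blocked — no order could ever run it; afterwards it completes at step 3.
Why nothing smaller works: aborting no one leaves the state deadlocked as given.
Survivors finish in the order: P5, P4, P0, P1. Step-by-step check (pool after the aborts first):
  pool = (4, 1, 3, 6)
  P5 needs (3, 1, 2, 0) <= (4, 1, 3, 6) -> finishes; pool += (0, 0, 1, 1) = (4, 1, 4, 7)
  P4 needs (1, 0, 1, 3) <= (4, 1, 4, 7) -> finishes; pool += (2, 1, 1, 1) = (6, 2, 5, 8)
  P0 needs (3, 0, 5, 7) <= (6, 2, 5, 8) -> finishes; pool += (0, 2, 0, 1) = (6, 4, 5, 9)
  P1 needs (0, 2, 1, 5) <= (6, 4, 5, 9) -> finishes; pool += (0, 0, 1, 3) = (6, 4, 6, 12)


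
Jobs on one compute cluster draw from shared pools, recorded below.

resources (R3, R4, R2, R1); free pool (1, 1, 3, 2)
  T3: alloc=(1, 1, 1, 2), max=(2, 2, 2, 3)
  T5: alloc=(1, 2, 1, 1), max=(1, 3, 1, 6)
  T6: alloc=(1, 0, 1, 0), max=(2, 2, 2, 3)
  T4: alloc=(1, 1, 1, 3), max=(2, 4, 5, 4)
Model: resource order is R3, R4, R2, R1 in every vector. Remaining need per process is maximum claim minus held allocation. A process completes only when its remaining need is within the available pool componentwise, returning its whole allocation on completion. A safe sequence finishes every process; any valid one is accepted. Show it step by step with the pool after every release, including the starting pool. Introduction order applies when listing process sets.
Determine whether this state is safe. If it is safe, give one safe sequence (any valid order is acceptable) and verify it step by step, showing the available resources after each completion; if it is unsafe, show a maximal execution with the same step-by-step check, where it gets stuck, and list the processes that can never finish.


UNSAFE.
Key observation: after T3, T6 the pool peaks at (3, 2, 5, 4), and each blocked process is short somewhere: T5 on R1; T4 on R4.
Going as far as possible: T3, T6; after that, nothing fits. Step-by-step check:
  pool = (1, 1, 3, 2)
  T3: need (1, 1, 1, 1) fits (1, 1, 3, 2); releases (1, 1, 1, 2), pool now (2, 2, 4, 4)
  T6: need (1, 2, 1, 3) fits (2, 2, 4, 4); releases (1, 0, 1, 0), pool now (3, 2, 5, 4)
  T5 still needs (0, 1, 0, 5) but only (3, 2, 5, 4) is free — short on R1
  T4 still needs (1, 3, 4, 1) but only (3, 2, 5, 4) is free — short on R4
Processes that can never finish: T5 and T4.


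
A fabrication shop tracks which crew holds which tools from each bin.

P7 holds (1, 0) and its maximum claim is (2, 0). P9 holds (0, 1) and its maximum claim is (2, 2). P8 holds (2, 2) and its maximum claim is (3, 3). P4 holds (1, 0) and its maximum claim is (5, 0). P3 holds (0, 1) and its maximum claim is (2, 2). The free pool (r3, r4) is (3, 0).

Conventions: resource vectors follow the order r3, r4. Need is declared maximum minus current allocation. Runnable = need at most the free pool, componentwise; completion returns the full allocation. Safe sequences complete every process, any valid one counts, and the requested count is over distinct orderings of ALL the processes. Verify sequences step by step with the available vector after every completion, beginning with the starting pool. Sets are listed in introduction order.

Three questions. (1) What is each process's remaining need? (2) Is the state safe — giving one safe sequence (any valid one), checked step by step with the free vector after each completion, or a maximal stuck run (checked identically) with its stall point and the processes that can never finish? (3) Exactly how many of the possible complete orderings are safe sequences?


(1) Remaining need (order r3, r4):
  P7: (1, 0)
  P9: (2, 1)
  P8: (1, 1)
  P4: (4, 0)
  P3: (2, 1)
(2) UNSAFE.
Key observation: even finishing P7, P4 leaves just (5, 0) free — too little r4 for any of the remaining processes.
The run P7, P4 cannot be extended any further. Verifying each step:
  pool = (3, 0)
  P7: need (1, 0) fits (3, 0); releases (1, 0), pool now (4, 0)
  P4: need (4, 0) fits (4, 0); releases (1, 0), pool now (5, 0)
  P9 still needs (2, 1) but only (5, 0) is free — short on r4
  P8 still needs (1, 1) but only (5, 0) is free — short on r4
  P3 still needs (2, 1) but only (5, 0) is free — short on r4
Never able to finish: P9, P8 and P3.
(3) The exact count: 0 of the possible complete orderings are safe sequences.


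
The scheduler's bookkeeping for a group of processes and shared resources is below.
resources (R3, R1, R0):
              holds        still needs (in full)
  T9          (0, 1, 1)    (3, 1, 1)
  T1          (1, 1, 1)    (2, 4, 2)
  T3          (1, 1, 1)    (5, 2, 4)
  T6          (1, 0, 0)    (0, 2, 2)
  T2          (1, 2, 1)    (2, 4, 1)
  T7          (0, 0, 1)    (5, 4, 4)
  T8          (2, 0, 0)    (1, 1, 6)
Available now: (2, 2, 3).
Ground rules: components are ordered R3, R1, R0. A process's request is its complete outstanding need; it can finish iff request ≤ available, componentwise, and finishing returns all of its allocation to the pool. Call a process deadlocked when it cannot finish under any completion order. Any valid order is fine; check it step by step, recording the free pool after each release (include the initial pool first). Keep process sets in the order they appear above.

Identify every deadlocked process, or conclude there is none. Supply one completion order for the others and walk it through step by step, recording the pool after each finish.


Deadlocked: T1, T3, T2, T7 and T8.
Key observation: after T6, T9 the pool peaks at (3, 3, 4), and each blocked process is short somewhere: T1 on R1; T3 on R3; T2 on R1; T7 on R3, R1; T8 on R0.
One completion order for the rest: T6, T9. Walking it through:
  pool = (2, 2, 3)
  T6 needs (0, 2, 2) <= (2, 2, 3) -> finishes; pool += (1, 0, 0) = (3, 2, 3)
  T9 needs (3, 1, 1) <= (3, 2, 3) -> finishes; pool += (0, 1, 1) = (3, 3, 4)
None of the blocked processes ever fits:
  T1 still needs (2, 4, 2) but only (3, 3, 4) is free — short on R1
  T3 still needs (5, 2, 4) but only (3, 3, 4) is free — short on R3
  T2 still needs (2, 4, 1) but only (3, 3, 4) is free — short on R1
  T7 still needs (5, 4, 4) but only (3, 3, 4) is free — short on R3 and R1
  T8 still needs (1, 1, 6) but only (3, 3, 4) is free — short on R0


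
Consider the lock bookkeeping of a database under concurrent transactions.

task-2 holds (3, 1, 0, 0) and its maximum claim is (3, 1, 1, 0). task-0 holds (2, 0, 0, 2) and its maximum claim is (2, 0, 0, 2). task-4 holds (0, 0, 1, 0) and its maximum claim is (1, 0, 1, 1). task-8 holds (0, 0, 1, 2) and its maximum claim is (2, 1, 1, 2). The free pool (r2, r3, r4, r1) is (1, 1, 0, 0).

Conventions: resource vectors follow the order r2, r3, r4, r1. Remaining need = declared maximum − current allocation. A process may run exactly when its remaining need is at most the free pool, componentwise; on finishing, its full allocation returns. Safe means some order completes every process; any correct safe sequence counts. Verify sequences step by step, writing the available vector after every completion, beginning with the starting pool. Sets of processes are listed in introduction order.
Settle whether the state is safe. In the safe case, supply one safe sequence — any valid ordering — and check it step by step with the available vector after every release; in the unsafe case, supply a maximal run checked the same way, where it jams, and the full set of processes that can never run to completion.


SAFE — a valid safe sequence is task-0, task-4, task-2, task-8.
Key observation: reading the order forward, task-2 is the first process whose need (0, 0, 1, 0) meets the free pool (3, 1, 1, 2) exactly on a resource it requests.
Verifying each step:
  pool = (1, 1, 0, 0)
  run task-0 (needs (0, 0, 0, 0), free (1, 1, 0, 0)); after release of (2, 0, 0, 2) the pool is (3, 1, 0, 2)
  run task-4 (needs (1, 0, 0, 1), free (3, 1, 0, 2)); after release of (0, 0, 1, 0) the pool is (3, 1, 1, 2)
  run task-2 (needs (0, 0, 1, 0), free (3, 1, 1, 2)); after release of (3, 1, 0, 0) the pool is (6, 2, 1, 2)
  run task-8 (needs (2, 1, 0, 0), free (6, 2, 1, 2)); after release of (0, 0, 1, 2) the pool is (6, 2, 2, 4)


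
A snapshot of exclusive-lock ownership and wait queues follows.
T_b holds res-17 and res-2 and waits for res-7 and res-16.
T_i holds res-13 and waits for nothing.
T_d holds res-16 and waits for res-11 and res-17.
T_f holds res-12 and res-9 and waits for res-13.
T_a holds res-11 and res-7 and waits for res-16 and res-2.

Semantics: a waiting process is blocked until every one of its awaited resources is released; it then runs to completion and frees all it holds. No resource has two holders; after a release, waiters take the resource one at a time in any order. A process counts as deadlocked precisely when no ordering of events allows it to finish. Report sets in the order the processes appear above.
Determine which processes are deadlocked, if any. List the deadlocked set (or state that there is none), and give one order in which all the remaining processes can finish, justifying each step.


The deadlocked set is T_b, T_d and T_a.
Key observation: nobody on the ring T_b -> T_d -> T_b can start until another member finishes, which never happens; T_a is caught in further circular waits.
The rest can finish in the order T_i, T_f.
Check, step by step:
  T_i waits on nothing -> runs at once and releases res-13
  T_f: everything it awaited (res-13) is free; runs, freeing res-12 and res-9


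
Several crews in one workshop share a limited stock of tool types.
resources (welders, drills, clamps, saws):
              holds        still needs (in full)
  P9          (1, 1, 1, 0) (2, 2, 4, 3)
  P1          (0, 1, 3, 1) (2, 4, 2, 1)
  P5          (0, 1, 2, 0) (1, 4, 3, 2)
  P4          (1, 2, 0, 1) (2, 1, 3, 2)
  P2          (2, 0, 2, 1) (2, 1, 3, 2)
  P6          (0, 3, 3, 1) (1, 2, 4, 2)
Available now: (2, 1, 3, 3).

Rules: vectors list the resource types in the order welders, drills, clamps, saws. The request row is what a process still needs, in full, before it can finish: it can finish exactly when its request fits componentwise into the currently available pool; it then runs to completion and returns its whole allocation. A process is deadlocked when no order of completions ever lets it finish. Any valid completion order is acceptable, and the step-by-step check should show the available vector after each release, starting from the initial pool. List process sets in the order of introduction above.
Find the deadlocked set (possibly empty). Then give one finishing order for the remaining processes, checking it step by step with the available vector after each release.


Nothing here is deadlocked.
Key observation: P4 fits the free pool immediately, and its release cascades until everyone finishes.
The rest can finish in the order P4, P2, P9, P5, P1, P6. Walking it through:
  pool = (2, 1, 3, 3)
  P4 needs (2, 1, 3, 2) <= (2, 1, 3, 3) -> finishes; pool += (1, 2, 0, 1) = (3, 3, 3, 4)
  P2 needs (2, 1, 3, 2) <= (3, 3, 3, 4) -> finishes; pool += (2, 0, 2, 1) = (5, 3, 5, 5)
  P9 needs (2, 2, 4, 3) <= (5, 3, 5, 5) -> finishes; pool += (1, 1, 1, 0) = (6, 4, 6, 5)
  P5 needs (1, 4, 3, 2) <= (6, 4, 6, 5) -> finishes; pool += (0, 1, 2, 0) = (6, 5, 8, 5)
  P1 needs (2, 4, 2, 1) <= (6, 5, 8, 5) -> finishes; pool += (0, 1, 3, 1) = (6, 6, 11, 6)
  P6 needs (1, 2, 4, 2) <= (6, 6, 11, 6) -> finishes; pool += (0, 3, 3, 1) = (6, 9, 14, 7)


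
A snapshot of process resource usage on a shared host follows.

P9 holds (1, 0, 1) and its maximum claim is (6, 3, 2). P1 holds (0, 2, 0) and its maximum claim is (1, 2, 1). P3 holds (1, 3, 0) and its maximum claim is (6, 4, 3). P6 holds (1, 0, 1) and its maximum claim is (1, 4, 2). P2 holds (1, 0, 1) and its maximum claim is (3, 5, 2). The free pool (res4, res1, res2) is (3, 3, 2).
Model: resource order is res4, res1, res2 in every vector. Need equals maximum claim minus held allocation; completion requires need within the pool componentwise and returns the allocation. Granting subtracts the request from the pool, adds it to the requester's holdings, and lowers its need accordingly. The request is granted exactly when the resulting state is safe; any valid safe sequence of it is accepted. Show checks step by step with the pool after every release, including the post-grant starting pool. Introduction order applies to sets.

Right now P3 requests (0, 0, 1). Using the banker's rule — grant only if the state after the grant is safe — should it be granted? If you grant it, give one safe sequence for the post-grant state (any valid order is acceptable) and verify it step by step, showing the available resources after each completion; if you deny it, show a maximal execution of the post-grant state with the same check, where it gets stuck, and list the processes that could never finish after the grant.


GRANT: granting preserves safety; a valid post-grant sequence is P1, P2, P6, P9, P3.
Key observation: even at the reduced pool (3, 3, 1), P1 fits immediately, so safety survives the grant.
Step-by-step check of the post-grant state:
  pool = (3, 3, 1)
  P1: need (1, 0, 1) fits (3, 3, 1); releases (0, 2, 0), pool now (3, 5, 1)
  P2: need (2, 5, 1) fits (3, 5, 1); releases (1, 0, 1), pool now (4, 5, 2)
  P6: need (0, 4, 1) fits (4, 5, 2); releases (1, 0, 1), pool now (5, 5, 3)
  P9: need (5, 3, 1) fits (5, 5, 3); releases (1, 0, 1), pool now (6, 5, 4)
  P3: need (5, 1, 2) fits (6, 5, 4); releases (1, 3, 1), pool now (7, 8, 5)


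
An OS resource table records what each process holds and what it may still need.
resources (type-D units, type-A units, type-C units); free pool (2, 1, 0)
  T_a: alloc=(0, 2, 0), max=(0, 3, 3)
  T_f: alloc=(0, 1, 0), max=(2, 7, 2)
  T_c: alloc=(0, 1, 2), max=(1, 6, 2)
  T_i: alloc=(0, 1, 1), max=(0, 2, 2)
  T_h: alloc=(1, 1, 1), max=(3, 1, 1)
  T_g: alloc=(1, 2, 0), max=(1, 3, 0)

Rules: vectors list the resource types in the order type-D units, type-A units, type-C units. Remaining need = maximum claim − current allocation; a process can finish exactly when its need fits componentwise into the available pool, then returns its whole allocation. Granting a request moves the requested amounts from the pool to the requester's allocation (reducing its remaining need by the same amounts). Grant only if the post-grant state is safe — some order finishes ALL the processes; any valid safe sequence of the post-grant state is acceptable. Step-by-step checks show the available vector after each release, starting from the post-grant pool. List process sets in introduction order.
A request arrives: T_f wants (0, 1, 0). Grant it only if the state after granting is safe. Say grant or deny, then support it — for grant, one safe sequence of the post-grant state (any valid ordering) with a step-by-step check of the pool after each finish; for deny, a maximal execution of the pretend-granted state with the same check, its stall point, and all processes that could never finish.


DENY — the pretend-granted state is unsafe.
Key observation: after T_h, T_i, T_g the pool peaks at (4, 4, 2), and each blocked process is short somewhere: T_a on type-C units; T_f on type-A units; T_c on type-A units.
Pretend the grant happened; the run T_h, T_i, T_g goes as far as possible. Step-by-step check:
  pool = (2, 0, 0)
  run T_h (needs (2, 0, 0), free (2, 0, 0)); after release of (1, 1, 1) the pool is (3, 1, 1)
  run T_i (needs (0, 1, 1), free (3, 1, 1)); after release of (0, 1, 1) the pool is (3, 2, 2)
  run T_g (needs (0, 1, 0), free (3, 2, 2)); after release of (1, 2, 0) the pool is (4, 4, 2)
  blocked: T_a wants (0, 1, 3), pool (4, 4, 2) — not enough type-C units
  blocked: T_f wants (2, 5, 2), pool (4, 4, 2) — not enough type-A units
  blocked: T_c wants (1, 5, 0), pool (4, 4, 2) — not enough type-A units
Had the request been granted, T_a, T_f and T_c could never finish.


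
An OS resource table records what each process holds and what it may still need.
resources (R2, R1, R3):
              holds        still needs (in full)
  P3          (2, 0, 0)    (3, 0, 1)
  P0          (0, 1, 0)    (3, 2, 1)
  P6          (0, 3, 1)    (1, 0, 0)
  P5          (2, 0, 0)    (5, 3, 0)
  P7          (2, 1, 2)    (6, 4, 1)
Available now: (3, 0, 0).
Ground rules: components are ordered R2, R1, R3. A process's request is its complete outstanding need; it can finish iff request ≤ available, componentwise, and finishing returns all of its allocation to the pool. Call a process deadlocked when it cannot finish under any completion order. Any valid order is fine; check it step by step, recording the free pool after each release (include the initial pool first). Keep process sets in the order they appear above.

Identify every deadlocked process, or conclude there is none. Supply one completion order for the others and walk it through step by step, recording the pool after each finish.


No process is deadlocked.
Key observation: starting with P6, each completion frees enough for the next — no one is permanently blocked.
A valid finishing order for the others: P6, P3, P0, P5, P7. Walking it through:
  pool = (3, 0, 0)
  run P6 (needs (1, 0, 0), free (3, 0, 0)); after release of (0, 3, 1) the pool is (3, 3, 1)
  run P3 (needs (3, 0, 1), free (3, 3, 1)); after release of (2, 0, 0) the pool is (5, 3, 1)
  run P0 (needs (3, 2, 1), free (5, 3, 1)); after release of (0, 1, 0) the pool is (5, 4, 1)
  run P5 (needs (5, 3, 0), free (5, 4, 1)); after release of (2, 0, 0) the pool is (7, 4, 1)
  run P7 (needs (6, 4, 1), free (7, 4, 1)); after release of (2, 1, 2) the pool is (9, 5, 3)


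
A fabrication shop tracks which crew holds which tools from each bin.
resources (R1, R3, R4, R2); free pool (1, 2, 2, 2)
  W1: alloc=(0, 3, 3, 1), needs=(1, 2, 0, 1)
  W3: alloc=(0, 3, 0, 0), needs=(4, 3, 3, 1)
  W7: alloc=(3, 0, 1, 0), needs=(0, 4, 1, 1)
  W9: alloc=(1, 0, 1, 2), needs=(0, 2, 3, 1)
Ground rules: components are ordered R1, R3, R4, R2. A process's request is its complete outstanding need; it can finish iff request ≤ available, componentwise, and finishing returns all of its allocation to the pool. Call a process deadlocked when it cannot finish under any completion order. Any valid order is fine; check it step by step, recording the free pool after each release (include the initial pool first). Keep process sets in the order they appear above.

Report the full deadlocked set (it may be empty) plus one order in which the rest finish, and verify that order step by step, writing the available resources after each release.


No process is deadlocked.
Key observation: starting with W1, each completion frees enough for the next — no one is permanently blocked.
The rest can finish in the order W1, W7, W3, W9. Step-by-step check:
  pool = (1, 2, 2, 2)
  W1: need (1, 2, 0, 1) fits (1, 2, 2, 2); releases (0, 3, 3, 1), pool now (1, 5, 5, 3)
  W7: need (0, 4, 1, 1) fits (1, 5, 5, 3); releases (3, 0, 1, 0), pool now (4, 5, 6, 3)
  W3: need (4, 3, 3, 1) fits (4, 5, 6, 3); releases (0, 3, 0, 0), pool now (4, 8, 6, 3)
  W9: need (0, 2, 3, 1) fits (4, 8, 6, 3); releases (1, 0, 1, 2), pool now (5, 8, 7, 5)


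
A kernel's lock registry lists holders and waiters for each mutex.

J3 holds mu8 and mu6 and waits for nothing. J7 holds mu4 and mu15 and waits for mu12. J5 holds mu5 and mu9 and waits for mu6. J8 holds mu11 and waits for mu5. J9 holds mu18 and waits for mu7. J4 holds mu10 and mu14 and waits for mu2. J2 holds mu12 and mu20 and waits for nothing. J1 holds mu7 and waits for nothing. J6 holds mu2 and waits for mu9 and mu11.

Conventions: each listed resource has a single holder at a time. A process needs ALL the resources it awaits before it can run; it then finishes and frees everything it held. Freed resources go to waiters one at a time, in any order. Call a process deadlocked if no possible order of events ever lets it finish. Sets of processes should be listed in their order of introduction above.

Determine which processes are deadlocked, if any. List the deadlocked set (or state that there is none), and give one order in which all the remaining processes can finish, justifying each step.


Nothing here is deadlocked.
Key observation: no waiting chain loops back on itself — every chain ends at a process that waits on nothing, so everyone eventually runs.
A valid finishing order for the others: J1, J3, J2, J5, J8, J7, J9, J6, J4.
Step-by-step check:
  run J1 (it waits on nothing); releases mu7
  run J3 (it waits on nothing); releases mu8 and mu6
  run J2 (it waits on nothing); releases mu12 and mu20
  run J5 (all its waits — mu6 — are resolved); releases mu5 and mu9
  run J8 (all its waits — mu5 — are resolved); releases mu11
  run J7 (all its waits — mu12 — are resolved); releases mu4 and mu15
  run J9 (all its waits — mu7 — are resolved); releases mu18
  run J6 (all its waits — mu9 and mu11 — are resolved); releases mu2
  run J4 (all its waits — mu2 — are resolved); releases mu10 and mu14


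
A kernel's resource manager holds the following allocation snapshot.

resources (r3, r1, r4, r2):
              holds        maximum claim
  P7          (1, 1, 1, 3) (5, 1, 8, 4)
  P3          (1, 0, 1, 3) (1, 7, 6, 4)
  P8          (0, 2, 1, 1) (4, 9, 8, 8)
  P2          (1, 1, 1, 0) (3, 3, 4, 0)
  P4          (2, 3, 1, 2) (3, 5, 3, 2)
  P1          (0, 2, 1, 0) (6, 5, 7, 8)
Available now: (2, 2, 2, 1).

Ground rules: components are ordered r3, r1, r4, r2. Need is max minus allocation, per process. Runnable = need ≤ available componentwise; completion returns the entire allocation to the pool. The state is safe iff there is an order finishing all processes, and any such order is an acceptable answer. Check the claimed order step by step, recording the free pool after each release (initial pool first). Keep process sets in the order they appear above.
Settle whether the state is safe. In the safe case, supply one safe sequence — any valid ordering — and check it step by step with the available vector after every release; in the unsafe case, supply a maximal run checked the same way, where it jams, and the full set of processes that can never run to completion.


UNSAFE — no complete ordering exists.
Key observation: the wall is r4: completing P4, P2 brings the pool only to (5, 6, 4, 3), and all the rest need more.
A maximal execution: P4, P2 — then nothing else fits. Verifying each step:
  pool = (2, 2, 2, 1)
  run P4 (needs (1, 2, 2, 0), free (2, 2, 2, 1)); after release of (2, 3, 1, 2) the pool is (4, 5, 3, 3)
  run P2 (needs (2, 2, 3, 0), free (4, 5, 3, 3)); after release of (1, 1, 1, 0) the pool is (5, 6, 4, 3)
  blocked: P7 wants (4, 0, 7, 1), pool (5, 6, 4, 3) — not enough r4
  blocked: P3 wants (0, 7, 5, 1), pool (5, 6, 4, 3) — not enough r1 and r4
  blocked: P8 wants (4, 7, 7, 7), pool (5, 6, 4, 3) — not enough r1, r4 and r2
  blocked: P1 wants (6, 3, 6, 8), pool (5, 6, 4, 3) — not enough r3, r4 and r2
Never able to finish: P7, P3, P8 and P1.


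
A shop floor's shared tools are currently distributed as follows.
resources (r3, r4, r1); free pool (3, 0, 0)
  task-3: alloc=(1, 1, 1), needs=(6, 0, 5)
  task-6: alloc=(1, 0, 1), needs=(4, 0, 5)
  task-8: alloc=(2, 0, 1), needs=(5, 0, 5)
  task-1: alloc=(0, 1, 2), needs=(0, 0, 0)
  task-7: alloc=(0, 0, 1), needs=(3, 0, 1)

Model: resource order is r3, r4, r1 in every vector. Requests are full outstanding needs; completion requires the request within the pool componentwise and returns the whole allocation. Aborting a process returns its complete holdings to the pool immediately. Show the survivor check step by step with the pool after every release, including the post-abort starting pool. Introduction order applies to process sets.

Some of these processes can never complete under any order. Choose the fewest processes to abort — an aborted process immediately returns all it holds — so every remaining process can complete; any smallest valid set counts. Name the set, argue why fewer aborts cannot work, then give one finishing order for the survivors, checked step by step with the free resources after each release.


The answer: abort task-3 and task-8.
Key observation: task-6 was stuck for good until task-3 and task-8 gave back (3, 1, 2); in the order shown it finishes at step 3.
Why nothing smaller works — every single abort fails: task-3 alone leaves task-6 blocked (short on r1); task-6 alone leaves task-3 blocked (short on r3 and r1); task-8 alone leaves task-3 blocked (short on r3 and r1); task-1 alone leaves task-3 blocked (short on r3 and r1); task-7 alone leaves task-3 blocked (short on r3 and r1).
The survivors complete as task-1, task-7, task-6. Check, step by step (starting from the post-abort pool):
  pool = (6, 1, 2)
  run task-1 (needs (0, 0, 0), free (6, 1, 2)); after release of (0, 1, 2) the pool is (6, 2, 4)
  run task-7 (needs (3, 0, 1), free (6, 2, 4)); after release of (0, 0, 1) the pool is (6, 2, 5)
  run task-6 (needs (4, 0, 5), free (6, 2, 5)); after release of (1, 0, 1) the pool is (7, 2, 6)


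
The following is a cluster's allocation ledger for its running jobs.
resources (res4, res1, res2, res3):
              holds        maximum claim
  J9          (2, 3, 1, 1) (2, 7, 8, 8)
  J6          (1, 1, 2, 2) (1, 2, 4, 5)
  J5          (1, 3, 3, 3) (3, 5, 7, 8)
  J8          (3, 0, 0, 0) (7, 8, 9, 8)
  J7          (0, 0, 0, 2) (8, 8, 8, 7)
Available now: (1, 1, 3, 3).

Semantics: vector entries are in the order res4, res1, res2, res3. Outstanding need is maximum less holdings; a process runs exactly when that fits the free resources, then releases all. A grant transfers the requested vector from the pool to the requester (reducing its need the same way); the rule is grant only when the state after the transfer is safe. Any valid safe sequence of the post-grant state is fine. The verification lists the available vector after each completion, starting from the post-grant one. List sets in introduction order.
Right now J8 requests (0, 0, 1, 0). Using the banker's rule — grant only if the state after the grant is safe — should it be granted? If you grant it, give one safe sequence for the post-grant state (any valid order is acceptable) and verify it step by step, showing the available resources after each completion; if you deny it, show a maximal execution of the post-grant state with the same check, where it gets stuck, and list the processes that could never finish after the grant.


GRANT — the state after the grant stays safe, e.g. via J6, J5, J9, J8, J7.
Key observation: post-grant, (1, 1, 2, 3) remains, and an order beginning with J6 completes everyone.
Check on the post-grant state, step by step:
  pool = (1, 1, 2, 3)
  run J6 (needs (0, 1, 2, 3), free (1, 1, 2, 3)); after release of (1, 1, 2, 2) the pool is (2, 2, 4, 5)
  run J5 (needs (2, 2, 4, 5), free (2, 2, 4, 5)); after release of (1, 3, 3, 3) the pool is (3, 5, 7, 8)
  run J9 (needs (0, 4, 7, 7), free (3, 5, 7, 8)); after release of (2, 3, 1, 1) the pool is (5, 8, 8, 9)
  run J8 (needs (4, 8, 8, 8), free (5, 8, 8, 9)); after release of (3, 0, 1, 0) the pool is (8, 8, 9, 9)
  run J7 (needs (8, 8, 8, 5), free (8, 8, 9, 9)); after release of (0, 0, 0, 2) the pool is (8, 8, 9, 11)
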